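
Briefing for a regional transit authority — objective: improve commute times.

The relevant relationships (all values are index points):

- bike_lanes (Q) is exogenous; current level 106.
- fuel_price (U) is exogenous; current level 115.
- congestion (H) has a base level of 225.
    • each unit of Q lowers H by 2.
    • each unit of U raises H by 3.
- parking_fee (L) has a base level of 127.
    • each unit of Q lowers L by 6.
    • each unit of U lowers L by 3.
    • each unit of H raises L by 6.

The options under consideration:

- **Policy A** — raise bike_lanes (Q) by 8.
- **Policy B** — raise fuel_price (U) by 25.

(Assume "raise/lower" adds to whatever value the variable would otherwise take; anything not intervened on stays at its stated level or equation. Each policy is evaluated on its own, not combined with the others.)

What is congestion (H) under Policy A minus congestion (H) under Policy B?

-91

Policy A (Q + 8):
  Q = 106 + 8 = 114
  U = 115
  H = 225 − 2·114 + 3·115 = 342
Policy B (U + 25):
  Q = 106
  U = 115 + 25 = 140
  H = 225 − 2·106 + 3·140 = 433
H: 342 − 433 = -91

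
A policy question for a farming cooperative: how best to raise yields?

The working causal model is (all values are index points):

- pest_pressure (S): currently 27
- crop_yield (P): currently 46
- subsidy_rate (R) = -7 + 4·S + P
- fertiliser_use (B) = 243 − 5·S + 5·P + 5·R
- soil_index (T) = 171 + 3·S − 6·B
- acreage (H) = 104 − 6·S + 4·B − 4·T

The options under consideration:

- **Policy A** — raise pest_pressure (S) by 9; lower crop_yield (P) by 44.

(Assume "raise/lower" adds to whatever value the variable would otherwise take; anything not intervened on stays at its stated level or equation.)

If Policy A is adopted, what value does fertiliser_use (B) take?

768

Policy A (S + 9, P − 44):
  S = 27 + 9 = 36
  P = 46 − 44 = 2
  R = -7 + 4·36 + 2 = 139
  B = 243 − 5·36 + 5·2 + 5·139 = 768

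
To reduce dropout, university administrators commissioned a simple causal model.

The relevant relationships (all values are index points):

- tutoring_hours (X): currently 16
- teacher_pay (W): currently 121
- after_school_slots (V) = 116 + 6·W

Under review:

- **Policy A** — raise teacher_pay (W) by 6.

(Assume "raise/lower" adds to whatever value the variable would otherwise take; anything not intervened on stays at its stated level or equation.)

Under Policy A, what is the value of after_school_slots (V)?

878

Policy A (W + 6):
  W = 121 + 6 = 127
  V = 116 + 6·127 = 878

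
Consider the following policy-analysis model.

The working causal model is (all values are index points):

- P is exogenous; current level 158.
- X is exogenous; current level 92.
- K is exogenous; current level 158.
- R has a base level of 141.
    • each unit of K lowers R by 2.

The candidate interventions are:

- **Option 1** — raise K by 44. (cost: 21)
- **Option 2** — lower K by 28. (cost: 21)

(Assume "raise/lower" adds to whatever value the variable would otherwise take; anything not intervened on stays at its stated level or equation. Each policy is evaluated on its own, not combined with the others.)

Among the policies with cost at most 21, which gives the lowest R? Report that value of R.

-263

Option 1 (K + 44):
  K = 158 + 44 = 202
  R = 141 − 2·202 = -263
Option 2 (K − 28):
  K = 158 − 28 = 130
  R = 141 − 2·130 = -119
Comparing — Option 1: R=-263, Option 2: R=-119. Lowest is -263 (Option 1).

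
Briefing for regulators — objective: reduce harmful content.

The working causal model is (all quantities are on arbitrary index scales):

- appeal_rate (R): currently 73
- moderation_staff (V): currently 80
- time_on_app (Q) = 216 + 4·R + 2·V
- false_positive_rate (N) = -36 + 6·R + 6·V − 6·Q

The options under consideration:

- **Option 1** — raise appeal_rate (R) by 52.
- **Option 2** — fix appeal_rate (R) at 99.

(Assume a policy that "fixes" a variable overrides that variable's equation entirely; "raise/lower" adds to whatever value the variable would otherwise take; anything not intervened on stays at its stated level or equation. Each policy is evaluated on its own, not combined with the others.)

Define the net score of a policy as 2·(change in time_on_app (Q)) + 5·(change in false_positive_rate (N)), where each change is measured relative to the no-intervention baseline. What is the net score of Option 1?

-4264

Baseline:
  R = 73
  V = 80
  Q = 216 + 4·73 + 2·80 = 668
  N = -36 + 6·73 + 6·80 − 6·668 = -3126
Option 1 (R + 52):
  R = 73 + 52 = 125
  V = 80
  Q = 216 + 4·125 + 2·80 = 876
  N = -36 + 6·125 + 6·80 − 6·876 = -4062
ΔQ = 876 − 668 = 208; ΔN = -4062 − (-3126) = -936
Score = 2·208 + 5·(-936) = -4264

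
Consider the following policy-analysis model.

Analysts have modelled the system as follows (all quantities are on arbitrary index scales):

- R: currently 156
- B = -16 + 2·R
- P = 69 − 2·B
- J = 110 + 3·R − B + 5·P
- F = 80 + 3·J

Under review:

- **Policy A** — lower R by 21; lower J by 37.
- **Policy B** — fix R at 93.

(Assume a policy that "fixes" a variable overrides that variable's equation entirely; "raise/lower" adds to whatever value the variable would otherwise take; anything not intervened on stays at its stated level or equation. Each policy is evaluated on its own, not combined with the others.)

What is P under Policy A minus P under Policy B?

-168

Policy A (R − 21, J − 37):
  R = 156 − 21 = 135
  B = -16 + 2·135 = 254
  P = 69 − 2·254 = -439
Policy B (R := 93):
  R = 93
  B = -16 + 2·93 = 170
  P = 69 − 2·170 = -271
P: -439 − (-271) = -168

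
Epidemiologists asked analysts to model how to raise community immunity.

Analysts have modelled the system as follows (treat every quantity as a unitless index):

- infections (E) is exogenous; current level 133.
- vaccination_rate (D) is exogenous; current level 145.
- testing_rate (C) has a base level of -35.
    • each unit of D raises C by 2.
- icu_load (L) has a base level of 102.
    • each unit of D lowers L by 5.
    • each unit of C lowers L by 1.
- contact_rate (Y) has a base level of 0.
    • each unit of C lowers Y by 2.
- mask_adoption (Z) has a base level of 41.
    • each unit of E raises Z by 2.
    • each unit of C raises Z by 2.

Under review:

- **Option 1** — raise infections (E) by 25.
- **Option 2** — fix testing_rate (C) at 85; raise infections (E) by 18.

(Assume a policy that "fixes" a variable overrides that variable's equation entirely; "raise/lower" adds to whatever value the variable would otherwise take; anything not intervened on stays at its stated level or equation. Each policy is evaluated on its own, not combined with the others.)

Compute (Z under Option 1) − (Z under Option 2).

354

Option 1 (E + 25):
  E = 133 + 25 = 158
  D = 145
  C = -35 + 2·145 = 255
  Z = 41 + 2·158 + 2·255 = 867
Option 2 (C := 85, E + 18):
  E = 133 + 18 = 151
  D = 145
  C = 85
  Z = 41 + 2·151 + 2·85 = 513
Z: 867 − 513 = 354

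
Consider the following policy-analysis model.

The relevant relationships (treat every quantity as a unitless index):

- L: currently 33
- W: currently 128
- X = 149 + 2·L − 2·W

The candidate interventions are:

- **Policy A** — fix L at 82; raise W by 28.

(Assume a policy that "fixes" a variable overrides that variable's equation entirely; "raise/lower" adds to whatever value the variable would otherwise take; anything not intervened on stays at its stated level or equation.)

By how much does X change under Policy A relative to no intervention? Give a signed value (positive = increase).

Baseline:
  L = 33
  W = 128
  X = 149 + 2·33 − 2·128 = -41
Policy A (L := 82, W + 28):
  L = 82
  W = 128 + 28 = 156
  X = 149 + 2·82 − 2·156 = 1
Change in X: 1 − (-41) = 42

42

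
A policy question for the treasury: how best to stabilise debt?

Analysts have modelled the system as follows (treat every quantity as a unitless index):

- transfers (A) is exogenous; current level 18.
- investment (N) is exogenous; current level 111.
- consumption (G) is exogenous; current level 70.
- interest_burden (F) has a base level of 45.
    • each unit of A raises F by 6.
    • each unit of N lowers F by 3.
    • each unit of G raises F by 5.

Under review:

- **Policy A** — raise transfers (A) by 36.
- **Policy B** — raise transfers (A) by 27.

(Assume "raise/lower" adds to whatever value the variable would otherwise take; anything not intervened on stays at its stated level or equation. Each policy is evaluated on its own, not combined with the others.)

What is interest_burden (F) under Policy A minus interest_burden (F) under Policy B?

Policy A (A + 36):
  A = 18 + 36 = 54
  N = 111
  G = 70
  F = 45 + 6·54 − 3·111 + 5·70 = 386
Policy B (A + 27):
  A = 18 + 27 = 45
  N = 111
  G = 70
  F = 45 + 6·45 − 3·111 + 5·70 = 332
F: 386 − 332 = 54

54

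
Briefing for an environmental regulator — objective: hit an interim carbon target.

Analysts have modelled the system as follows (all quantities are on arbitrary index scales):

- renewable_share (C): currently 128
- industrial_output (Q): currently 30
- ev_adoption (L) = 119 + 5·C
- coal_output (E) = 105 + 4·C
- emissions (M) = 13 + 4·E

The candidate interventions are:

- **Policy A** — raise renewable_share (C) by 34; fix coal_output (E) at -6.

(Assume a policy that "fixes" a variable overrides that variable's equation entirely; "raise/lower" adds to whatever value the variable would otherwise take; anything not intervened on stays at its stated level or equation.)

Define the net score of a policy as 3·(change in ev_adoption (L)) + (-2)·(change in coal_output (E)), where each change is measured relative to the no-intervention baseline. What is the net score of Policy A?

1756

Baseline:
  C = 128
  L = 119 + 5·128 = 759
  E = 105 + 4·128 = 617
Policy A (C + 34, E := -6):
  C = 128 + 34 = 162
  L = 119 + 5·162 = 929
  E = -6
ΔL = 929 − 759 = 170; ΔE = -6 − 617 = -623
Score = 3·170 + (-2)·(-623) = 1756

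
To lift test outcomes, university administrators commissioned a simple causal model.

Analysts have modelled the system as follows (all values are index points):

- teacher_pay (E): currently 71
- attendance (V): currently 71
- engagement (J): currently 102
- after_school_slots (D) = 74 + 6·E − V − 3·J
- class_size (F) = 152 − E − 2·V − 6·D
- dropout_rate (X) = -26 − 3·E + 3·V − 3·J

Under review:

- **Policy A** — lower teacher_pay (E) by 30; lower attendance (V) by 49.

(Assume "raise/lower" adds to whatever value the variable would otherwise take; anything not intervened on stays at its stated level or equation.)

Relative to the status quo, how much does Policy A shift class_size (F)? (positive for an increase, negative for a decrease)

Baseline:
  E = 71
  V = 71
  J = 102
  D = 74 + 6·71 − 71 − 3·102 = 123
  F = 152 − 71 − 2·71 − 6·123 = -799
Policy A (E − 30, V − 49):
  E = 71 − 30 = 41
  V = 71 − 49 = 22
  J = 102
  D = 74 + 6·41 − 22 − 3·102 = -8
  F = 152 − 41 − 2·22 − 6·(-8) = 115
Change in F: 115 − (-799) = 914

914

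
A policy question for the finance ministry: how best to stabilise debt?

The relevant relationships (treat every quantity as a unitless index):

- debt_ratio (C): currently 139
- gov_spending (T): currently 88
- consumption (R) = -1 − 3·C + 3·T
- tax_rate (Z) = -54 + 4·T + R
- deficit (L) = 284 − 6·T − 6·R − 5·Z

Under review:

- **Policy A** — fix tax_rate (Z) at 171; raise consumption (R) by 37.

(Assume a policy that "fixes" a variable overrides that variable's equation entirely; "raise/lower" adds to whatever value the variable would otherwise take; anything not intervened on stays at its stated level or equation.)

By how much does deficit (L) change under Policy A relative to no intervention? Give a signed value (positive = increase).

Baseline:
  C = 139
  T = 88
  R = -1 − 3·139 + 3·88 = -154
  Z = -54 + 4·88 + (-154) = 144
  L = 284 − 6·88 − 6·(-154) − 5·144 = -40
Policy A (Z := 171, R + 37):
  C = 139
  T = 88
  R = -1 − 3·139 + 3·88 (+37 from intervention) = -117
  Z = 171
  L = 284 − 6·88 − 6·(-117) − 5·171 = -397
Change in L: -397 − (-40) = -357

-357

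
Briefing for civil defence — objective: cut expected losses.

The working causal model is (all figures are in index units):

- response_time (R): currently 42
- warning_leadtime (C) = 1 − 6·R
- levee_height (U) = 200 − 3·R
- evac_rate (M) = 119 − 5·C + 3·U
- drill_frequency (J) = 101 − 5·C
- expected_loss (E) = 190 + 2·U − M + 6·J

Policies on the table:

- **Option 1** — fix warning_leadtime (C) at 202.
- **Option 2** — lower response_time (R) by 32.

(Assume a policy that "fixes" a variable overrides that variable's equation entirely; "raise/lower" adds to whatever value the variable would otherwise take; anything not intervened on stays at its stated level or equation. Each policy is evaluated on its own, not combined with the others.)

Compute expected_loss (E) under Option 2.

1982

Option 2 (R − 32):
  R = 42 − 32 = 10
  C = 1 − 6·10 = -59
  U = 200 − 3·10 = 170
  M = 119 − 5·(-59) + 3·170 = 924
  J = 101 − 5·(-59) = 396
  E = 190 + 2·170 − 924 + 6·396 = 1982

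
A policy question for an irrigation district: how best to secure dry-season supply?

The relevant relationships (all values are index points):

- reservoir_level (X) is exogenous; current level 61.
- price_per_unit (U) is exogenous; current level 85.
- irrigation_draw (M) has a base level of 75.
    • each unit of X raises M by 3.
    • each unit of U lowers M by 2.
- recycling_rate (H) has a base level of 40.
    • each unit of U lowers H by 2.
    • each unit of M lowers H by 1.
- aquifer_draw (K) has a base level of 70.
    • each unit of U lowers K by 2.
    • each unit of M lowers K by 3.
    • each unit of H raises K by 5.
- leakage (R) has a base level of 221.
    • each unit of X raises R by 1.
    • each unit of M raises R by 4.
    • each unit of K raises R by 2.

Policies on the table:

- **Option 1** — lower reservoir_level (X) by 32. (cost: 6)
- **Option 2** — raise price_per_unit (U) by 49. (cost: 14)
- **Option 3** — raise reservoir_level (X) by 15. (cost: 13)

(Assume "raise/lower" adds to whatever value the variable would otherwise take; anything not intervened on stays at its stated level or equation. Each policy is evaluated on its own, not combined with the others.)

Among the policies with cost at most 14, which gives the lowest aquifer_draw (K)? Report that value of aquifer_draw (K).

-1814

Option 1 (X − 32):
  X = 61 − 32 = 29
  U = 85
  M = 75 + 3·29 − 2·85 = -8
  H = 40 − 2·85 − (-8) = -122
  K = 70 − 2·85 − 3·(-8) + 5·(-122) = -686
Option 2 (U + 49):
  X = 61
  U = 85 + 49 = 134
  M = 75 + 3·61 − 2·134 = -10
  H = 40 − 2·134 − (-10) = -218
  K = 70 − 2·134 − 3·(-10) + 5·(-218) = -1258
Option 3 (X + 15):
  X = 61 + 15 = 76
  U = 85
  M = 75 + 3·76 − 2·85 = 133
  H = 40 − 2·85 − 133 = -263
  K = 70 − 2·85 − 3·133 + 5·(-263) = -1814
Comparing — Option 1: K=-686, Option 2: K=-1258, Option 3: K=-1814. Lowest is -1814 (Option 3).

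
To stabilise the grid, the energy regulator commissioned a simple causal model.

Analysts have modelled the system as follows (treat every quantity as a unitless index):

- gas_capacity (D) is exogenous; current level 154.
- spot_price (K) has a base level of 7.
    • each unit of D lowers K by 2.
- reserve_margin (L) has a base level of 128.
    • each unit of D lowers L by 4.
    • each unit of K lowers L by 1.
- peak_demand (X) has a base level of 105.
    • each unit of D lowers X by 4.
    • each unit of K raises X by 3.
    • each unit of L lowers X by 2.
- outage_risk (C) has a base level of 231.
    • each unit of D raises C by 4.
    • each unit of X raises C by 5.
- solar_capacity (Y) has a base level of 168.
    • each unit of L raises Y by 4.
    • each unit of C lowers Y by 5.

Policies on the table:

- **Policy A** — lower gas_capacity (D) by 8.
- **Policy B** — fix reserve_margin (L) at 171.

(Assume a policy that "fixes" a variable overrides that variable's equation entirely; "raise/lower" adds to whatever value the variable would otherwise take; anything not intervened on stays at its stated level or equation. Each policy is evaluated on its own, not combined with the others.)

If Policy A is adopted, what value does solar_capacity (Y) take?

Policy A (D − 8):
  D = 154 − 8 = 146
  K = 7 − 2·146 = -285
  L = 128 − 4·146 − (-285) = -171
  X = 105 − 4·146 + 3·(-285) − 2·(-171) = -992
  C = 231 + 4·146 + 5·(-992) = -4145
  Y = 168 + 4·(-171) − 5·(-4145) = 20209

20209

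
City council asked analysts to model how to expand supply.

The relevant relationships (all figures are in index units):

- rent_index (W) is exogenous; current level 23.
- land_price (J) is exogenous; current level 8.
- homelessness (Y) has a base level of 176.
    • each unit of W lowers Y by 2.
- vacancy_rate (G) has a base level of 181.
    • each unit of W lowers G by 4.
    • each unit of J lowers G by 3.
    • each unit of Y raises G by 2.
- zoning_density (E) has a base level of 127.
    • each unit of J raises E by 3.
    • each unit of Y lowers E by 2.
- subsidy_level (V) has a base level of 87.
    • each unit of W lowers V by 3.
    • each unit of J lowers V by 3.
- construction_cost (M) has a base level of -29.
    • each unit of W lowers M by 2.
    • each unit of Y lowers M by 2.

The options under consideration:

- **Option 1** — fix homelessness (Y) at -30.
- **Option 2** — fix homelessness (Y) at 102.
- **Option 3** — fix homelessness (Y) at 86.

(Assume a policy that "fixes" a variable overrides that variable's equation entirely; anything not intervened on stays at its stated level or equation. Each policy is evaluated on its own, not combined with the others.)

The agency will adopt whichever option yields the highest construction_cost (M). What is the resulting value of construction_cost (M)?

Option 1 (Y := -30):
  W = 23
  Y = -30
  M = -29 − 2·23 − 2·(-30) = -15
Option 2 (Y := 102):
  W = 23
  Y = 102
  M = -29 − 2·23 − 2·102 = -279
Option 3 (Y := 86):
  W = 23
  Y = 86
  M = -29 − 2·23 − 2·86 = -247
Comparing — Option 1: M=-15, Option 2: M=-279, Option 3: M=-247. Highest is -15 (Option 1).

-15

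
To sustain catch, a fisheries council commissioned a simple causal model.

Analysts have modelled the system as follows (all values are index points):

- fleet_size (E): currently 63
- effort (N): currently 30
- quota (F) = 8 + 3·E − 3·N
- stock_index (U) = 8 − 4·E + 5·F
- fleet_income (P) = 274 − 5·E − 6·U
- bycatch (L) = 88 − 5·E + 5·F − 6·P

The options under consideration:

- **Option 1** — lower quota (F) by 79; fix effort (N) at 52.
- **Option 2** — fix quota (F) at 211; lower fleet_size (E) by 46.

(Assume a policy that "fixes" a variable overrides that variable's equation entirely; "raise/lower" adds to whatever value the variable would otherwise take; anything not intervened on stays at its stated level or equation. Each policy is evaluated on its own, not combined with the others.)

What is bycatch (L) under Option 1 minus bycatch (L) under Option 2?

Option 1 (F − 79, N := 52):
  E = 63
  N = 52
  F = 8 + 3·63 − 3·52 (−79 from intervention) = -38
  U = 8 − 4·63 + 5·(-38) = -434
  P = 274 − 5·63 − 6·(-434) = 2563
  L = 88 − 5·63 + 5·(-38) − 6·2563 = -15795
Option 2 (F := 211, E − 46):
  E = 63 − 46 = 17
  N = 30
  F = 211
  U = 8 − 4·17 + 5·211 = 995
  P = 274 − 5·17 − 6·995 = -5781
  L = 88 − 5·17 + 5·211 − 6·(-5781) = 35744
L: -15795 − 35744 = -51539

-51539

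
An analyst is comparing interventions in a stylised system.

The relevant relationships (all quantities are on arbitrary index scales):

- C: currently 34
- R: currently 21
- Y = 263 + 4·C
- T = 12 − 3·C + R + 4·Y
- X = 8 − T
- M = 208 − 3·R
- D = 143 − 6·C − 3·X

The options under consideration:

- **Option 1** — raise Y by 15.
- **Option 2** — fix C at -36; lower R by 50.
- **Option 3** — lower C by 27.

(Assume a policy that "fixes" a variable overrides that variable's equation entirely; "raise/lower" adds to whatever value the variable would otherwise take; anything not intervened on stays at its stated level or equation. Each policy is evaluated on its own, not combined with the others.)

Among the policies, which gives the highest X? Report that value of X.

Option 1 (Y + 15):
  C = 34
  R = 21
  Y = 263 + 4·34 (+15 from intervention) = 414
  T = 12 − 3·34 + 21 + 4·414 = 1587
  X = 8 − 1587 = -1579
Option 2 (C := -36, R − 50):
  C = -36
  R = 21 − 50 = -29
  Y = 263 + 4·(-36) = 119
  T = 12 − 3·(-36) + (-29) + 4·119 = 567
  X = 8 − 567 = -559
Option 3 (C − 27):
  C = 34 − 27 = 7
  R = 21
  Y = 263 + 4·7 = 291
  T = 12 − 3·7 + 21 + 4·291 = 1176
  X = 8 − 1176 = -1168
Comparing — Option 1: X=-1579, Option 2: X=-559, Option 3: X=-1168. Highest is -559 (Option 2).

-559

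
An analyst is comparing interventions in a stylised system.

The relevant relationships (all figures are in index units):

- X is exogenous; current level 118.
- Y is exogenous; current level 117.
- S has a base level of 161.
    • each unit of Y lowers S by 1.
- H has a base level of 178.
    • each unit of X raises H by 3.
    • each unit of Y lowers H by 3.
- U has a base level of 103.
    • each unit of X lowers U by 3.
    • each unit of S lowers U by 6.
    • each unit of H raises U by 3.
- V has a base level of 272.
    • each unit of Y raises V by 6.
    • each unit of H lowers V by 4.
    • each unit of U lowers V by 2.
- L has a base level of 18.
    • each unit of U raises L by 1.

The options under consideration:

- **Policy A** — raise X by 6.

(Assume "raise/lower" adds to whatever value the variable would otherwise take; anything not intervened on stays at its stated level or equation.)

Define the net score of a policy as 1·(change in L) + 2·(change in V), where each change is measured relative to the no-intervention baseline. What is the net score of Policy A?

Baseline:
  X = 118
  Y = 117
  S = 161 − 117 = 44
  H = 178 + 3·118 − 3·117 = 181
  U = 103 − 3·118 − 6·44 + 3·181 = 28
  V = 272 + 6·117 − 4·181 − 2·28 = 194
  L = 18 + 28 = 46
Policy A (X + 6):
  X = 118 + 6 = 124
  Y = 117
  S = 161 − 117 = 44
  H = 178 + 3·124 − 3·117 = 199
  U = 103 − 3·124 − 6·44 + 3·199 = 64
  V = 272 + 6·117 − 4·199 − 2·64 = 50
  L = 18 + 64 = 82
ΔL = 82 − 46 = 36; ΔV = 50 − 194 = -144
Score = 1·36 + 2·(-144) = -252

-252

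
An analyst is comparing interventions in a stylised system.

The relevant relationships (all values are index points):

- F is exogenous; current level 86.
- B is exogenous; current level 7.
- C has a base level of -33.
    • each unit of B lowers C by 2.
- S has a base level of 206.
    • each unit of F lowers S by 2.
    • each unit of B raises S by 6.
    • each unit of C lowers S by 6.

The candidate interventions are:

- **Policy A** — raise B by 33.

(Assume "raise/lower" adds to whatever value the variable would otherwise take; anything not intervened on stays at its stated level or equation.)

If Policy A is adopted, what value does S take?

952

Policy A (B + 33):
  F = 86
  B = 7 + 33 = 40
  C = -33 − 2·40 = -113
  S = 206 − 2·86 + 6·40 − 6·(-113) = 952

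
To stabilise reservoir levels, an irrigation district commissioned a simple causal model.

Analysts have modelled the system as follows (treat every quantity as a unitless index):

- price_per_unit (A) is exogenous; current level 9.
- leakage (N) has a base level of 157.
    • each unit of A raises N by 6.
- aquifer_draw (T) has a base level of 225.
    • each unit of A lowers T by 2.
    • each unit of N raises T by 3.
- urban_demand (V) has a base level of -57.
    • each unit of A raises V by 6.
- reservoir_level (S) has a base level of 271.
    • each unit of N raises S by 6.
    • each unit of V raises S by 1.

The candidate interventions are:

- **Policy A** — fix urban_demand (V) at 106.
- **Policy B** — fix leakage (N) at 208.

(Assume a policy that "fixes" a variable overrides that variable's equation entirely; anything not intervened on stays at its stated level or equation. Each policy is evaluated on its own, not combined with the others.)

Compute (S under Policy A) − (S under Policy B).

Policy A (V := 106):
  A = 9
  N = 157 + 6·9 = 211
  V = 106
  S = 271 + 6·211 + 106 = 1643
Policy B (N := 208):
  A = 9
  N = 208
  V = -57 + 6·9 = -3
  S = 271 + 6·208 + (-3) = 1516
S: 1643 − 1516 = 127

127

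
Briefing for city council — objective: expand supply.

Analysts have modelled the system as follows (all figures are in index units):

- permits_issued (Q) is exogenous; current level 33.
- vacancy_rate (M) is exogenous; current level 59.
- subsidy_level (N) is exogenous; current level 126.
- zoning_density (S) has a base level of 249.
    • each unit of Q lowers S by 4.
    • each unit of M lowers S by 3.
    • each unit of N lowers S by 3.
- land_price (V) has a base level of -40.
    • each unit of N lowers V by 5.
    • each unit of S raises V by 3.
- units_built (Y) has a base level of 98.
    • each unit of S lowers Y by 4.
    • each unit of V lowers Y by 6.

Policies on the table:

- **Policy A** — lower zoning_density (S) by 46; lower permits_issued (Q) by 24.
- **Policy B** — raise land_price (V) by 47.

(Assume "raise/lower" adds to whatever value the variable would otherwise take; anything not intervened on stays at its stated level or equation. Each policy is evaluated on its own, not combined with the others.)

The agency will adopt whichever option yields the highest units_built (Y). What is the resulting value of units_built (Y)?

Policy A (S − 46, Q − 24):
  Q = 33 − 24 = 9
  M = 59
  N = 126
  S = 249 − 4·9 − 3·59 − 3·126 (−46 from intervention) = -388
  V = -40 − 5·126 + 3·(-388) = -1834
  Y = 98 − 4·(-388) − 6·(-1834) = 12654
Policy B (V + 47):
  Q = 33
  M = 59
  N = 126
  S = 249 − 4·33 − 3·59 − 3·126 = -438
  V = -40 − 5·126 + 3·(-438) (+47 from intervention) = -1937
  Y = 98 − 4·(-438) − 6·(-1937) = 13472
Comparing — Policy A: Y=12654, Policy B: Y=13472. Highest is 13472 (Policy B).

13472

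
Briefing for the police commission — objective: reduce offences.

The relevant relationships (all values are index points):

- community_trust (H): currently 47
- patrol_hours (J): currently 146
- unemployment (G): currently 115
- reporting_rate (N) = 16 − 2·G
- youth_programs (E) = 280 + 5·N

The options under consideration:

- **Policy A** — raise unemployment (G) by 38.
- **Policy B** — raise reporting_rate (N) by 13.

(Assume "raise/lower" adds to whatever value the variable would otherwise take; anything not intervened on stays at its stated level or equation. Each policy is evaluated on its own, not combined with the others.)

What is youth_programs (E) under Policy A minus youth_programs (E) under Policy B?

Policy A (G + 38):
  G = 115 + 38 = 153
  N = 16 − 2·153 = -290
  E = 280 + 5·(-290) = -1170
Policy B (N + 13):
  G = 115
  N = 16 − 2·115 (+13 from intervention) = -201
  E = 280 + 5·(-201) = -725
E: -1170 − (-725) = -445

-445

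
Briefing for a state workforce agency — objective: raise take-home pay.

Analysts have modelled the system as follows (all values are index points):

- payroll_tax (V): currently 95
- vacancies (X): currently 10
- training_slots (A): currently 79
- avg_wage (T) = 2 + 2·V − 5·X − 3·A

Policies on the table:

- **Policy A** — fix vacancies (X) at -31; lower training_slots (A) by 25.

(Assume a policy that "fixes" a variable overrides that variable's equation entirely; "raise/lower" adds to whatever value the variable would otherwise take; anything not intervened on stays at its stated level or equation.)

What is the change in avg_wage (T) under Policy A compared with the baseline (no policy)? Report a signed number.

280

Baseline:
  V = 95
  X = 10
  A = 79
  T = 2 + 2·95 − 5·10 − 3·79 = -95
Policy A (X := -31, A − 25):
  V = 95
  X = -31
  A = 79 − 25 = 54
  T = 2 + 2·95 − 5·(-31) − 3·54 = 185
Change in T: 185 − (-95) = 280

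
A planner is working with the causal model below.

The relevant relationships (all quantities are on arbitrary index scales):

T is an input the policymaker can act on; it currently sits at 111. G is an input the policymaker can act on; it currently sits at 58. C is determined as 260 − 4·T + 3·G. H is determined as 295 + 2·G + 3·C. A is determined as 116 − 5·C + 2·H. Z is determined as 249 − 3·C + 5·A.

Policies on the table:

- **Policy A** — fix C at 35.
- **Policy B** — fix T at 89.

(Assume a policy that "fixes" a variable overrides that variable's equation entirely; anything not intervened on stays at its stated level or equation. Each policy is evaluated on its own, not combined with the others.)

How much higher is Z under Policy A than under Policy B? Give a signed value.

-86

Policy A (C := 35):
  T = 111
  G = 58
  C = 35
  H = 295 + 2·58 + 3·35 = 516
  A = 116 − 5·35 + 2·516 = 973
  Z = 249 − 3·35 + 5·973 = 5009
Policy B (T := 89):
  T = 89
  G = 58
  C = 260 − 4·89 + 3·58 = 78
  H = 295 + 2·58 + 3·78 = 645
  A = 116 − 5·78 + 2·645 = 1016
  Z = 249 − 3·78 + 5·1016 = 5095
Z: 5009 − 5095 = -86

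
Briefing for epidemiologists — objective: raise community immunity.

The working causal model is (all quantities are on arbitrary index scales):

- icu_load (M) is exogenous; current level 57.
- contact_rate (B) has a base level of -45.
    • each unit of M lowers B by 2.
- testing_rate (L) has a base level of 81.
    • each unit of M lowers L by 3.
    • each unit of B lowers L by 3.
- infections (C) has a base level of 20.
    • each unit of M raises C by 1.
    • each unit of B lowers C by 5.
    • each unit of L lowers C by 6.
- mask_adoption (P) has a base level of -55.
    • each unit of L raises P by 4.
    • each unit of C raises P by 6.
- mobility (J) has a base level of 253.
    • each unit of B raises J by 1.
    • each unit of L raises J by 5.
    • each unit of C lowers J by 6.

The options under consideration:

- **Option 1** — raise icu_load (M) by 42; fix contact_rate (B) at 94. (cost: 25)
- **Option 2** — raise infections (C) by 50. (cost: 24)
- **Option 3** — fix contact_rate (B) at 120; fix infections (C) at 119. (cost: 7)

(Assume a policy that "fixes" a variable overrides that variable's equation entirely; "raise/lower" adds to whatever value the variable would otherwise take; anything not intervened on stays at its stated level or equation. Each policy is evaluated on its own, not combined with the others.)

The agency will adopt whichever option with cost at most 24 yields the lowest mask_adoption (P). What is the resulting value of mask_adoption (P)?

Option 2 (C + 50):
  M = 57
  B = -45 − 2·57 = -159
  L = 81 − 3·57 − 3·(-159) = 387
  C = 20 + 57 − 5·(-159) − 6·387 (+50 from intervention) = -1400
  P = -55 + 4·387 + 6·(-1400) = -6907
Option 3 (B := 120, C := 119):
  M = 57
  B = 120
  L = 81 − 3·57 − 3·120 = -450
  C = 119
  P = -55 + 4·(-450) + 6·119 = -1141
Comparing — Option 2: P=-6907, Option 3: P=-1141. Lowest is -6907 (Option 2).

-6907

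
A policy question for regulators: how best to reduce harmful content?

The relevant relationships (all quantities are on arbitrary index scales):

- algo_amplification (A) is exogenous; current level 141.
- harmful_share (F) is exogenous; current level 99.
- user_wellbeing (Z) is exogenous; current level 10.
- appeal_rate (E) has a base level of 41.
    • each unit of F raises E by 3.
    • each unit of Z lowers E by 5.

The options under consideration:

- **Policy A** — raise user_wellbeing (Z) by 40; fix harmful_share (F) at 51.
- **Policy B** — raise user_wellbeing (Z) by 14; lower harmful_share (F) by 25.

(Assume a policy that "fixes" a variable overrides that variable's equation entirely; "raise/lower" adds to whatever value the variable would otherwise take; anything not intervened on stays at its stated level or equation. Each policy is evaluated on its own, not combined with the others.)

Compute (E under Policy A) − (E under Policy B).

-199

Policy A (Z + 40, F := 51):
  F = 51
  Z = 10 + 40 = 50
  E = 41 + 3·51 − 5·50 = -56
Policy B (Z + 14, F − 25):
  F = 99 − 25 = 74
  Z = 10 + 14 = 24
  E = 41 + 3·74 − 5·24 = 143
E: -56 − 143 = -199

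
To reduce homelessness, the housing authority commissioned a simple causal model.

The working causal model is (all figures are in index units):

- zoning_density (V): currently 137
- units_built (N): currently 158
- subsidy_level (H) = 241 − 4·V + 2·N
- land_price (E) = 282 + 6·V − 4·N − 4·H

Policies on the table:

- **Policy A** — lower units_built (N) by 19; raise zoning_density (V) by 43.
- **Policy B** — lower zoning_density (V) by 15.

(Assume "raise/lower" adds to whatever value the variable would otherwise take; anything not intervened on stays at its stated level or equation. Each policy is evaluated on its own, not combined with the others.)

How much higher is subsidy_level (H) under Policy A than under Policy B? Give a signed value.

-270

Policy A (N − 19, V + 43):
  V = 137 + 43 = 180
  N = 158 − 19 = 139
  H = 241 − 4·180 + 2·139 = -201
Policy B (V − 15):
  V = 137 − 15 = 122
  N = 158
  H = 241 − 4·122 + 2·158 = 69
H: -201 − 69 = -270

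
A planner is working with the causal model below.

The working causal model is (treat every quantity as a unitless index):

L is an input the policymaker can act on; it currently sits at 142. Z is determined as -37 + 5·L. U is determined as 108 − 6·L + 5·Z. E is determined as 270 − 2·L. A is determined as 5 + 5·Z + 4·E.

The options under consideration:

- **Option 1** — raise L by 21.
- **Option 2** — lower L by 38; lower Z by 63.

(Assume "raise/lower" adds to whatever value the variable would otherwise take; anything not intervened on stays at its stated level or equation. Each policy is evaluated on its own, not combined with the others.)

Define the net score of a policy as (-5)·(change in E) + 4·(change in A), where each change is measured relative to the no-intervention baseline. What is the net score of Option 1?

Baseline:
  L = 142
  Z = -37 + 5·142 = 673
  E = 270 − 2·142 = -14
  A = 5 + 5·673 + 4·(-14) = 3314
Option 1 (L + 21):
  L = 142 + 21 = 163
  Z = -37 + 5·163 = 778
  E = 270 − 2·163 = -56
  A = 5 + 5·778 + 4·(-56) = 3671
ΔE = -56 − (-14) = -42; ΔA = 3671 − 3314 = 357
Score = (-5)·(-42) + 4·357 = 1638

1638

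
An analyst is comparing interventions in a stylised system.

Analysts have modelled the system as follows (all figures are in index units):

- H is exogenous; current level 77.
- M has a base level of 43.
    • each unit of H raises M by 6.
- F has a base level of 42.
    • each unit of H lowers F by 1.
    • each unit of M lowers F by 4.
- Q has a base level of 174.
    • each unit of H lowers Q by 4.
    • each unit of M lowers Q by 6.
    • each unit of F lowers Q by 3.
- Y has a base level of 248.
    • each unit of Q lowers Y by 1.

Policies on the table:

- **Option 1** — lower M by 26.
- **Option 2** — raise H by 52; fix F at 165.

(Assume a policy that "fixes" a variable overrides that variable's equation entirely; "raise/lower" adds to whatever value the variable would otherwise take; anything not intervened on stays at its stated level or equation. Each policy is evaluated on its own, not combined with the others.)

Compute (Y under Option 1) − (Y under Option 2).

-8584

Option 1 (M − 26):
  H = 77
  M = 43 + 6·77 (−26 from intervention) = 479
  F = 42 − 77 − 4·479 = -1951
  Q = 174 − 4·77 − 6·479 − 3·(-1951) = 2845
  Y = 248 − 2845 = -2597
Option 2 (H + 52, F := 165):
  H = 77 + 52 = 129
  M = 43 + 6·129 = 817
  F = 165
  Q = 174 − 4·129 − 6·817 − 3·165 = -5739
  Y = 248 − (-5739) = 5987
Y: -2597 − 5987 = -8584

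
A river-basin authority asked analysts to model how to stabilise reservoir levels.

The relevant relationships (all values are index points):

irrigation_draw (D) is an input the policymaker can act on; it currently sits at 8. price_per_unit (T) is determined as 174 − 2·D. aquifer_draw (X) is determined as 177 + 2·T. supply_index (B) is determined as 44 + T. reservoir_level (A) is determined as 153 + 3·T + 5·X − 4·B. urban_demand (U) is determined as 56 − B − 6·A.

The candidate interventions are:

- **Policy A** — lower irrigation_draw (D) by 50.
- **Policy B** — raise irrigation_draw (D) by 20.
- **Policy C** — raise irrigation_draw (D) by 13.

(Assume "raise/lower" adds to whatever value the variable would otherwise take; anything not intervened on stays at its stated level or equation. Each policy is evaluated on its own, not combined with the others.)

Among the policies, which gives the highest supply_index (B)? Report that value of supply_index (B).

Policy A (D − 50):
  D = 8 − 50 = -42
  T = 174 − 2·(-42) = 258
  B = 44 + 258 = 302
Policy B (D + 20):
  D = 8 + 20 = 28
  T = 174 − 2·28 = 118
  B = 44 + 118 = 162
Policy C (D + 13):
  D = 8 + 13 = 21
  T = 174 − 2·21 = 132
  B = 44 + 132 = 176
Comparing — Policy A: B=302, Policy B: B=162, Policy C: B=176. Highest is 302 (Policy A).

302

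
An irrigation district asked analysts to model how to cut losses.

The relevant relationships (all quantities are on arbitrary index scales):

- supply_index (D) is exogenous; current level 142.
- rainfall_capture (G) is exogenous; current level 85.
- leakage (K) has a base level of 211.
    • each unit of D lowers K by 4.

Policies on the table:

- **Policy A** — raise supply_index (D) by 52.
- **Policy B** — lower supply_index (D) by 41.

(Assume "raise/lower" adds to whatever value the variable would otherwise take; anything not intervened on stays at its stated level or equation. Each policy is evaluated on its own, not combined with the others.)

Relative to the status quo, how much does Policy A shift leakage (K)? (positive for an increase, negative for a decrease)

Baseline:
  D = 142
  K = 211 − 4·142 = -357
Policy A (D + 52):
  D = 142 + 52 = 194
  K = 211 − 4·194 = -565
Change in K: -565 − (-357) = -208

-208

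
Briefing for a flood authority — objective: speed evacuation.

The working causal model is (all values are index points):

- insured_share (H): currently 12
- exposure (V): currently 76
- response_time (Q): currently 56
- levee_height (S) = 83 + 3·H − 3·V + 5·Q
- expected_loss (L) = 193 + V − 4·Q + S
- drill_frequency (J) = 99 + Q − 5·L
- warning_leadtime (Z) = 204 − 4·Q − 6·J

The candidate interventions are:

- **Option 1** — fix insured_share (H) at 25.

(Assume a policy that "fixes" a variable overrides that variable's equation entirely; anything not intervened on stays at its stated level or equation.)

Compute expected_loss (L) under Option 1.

Option 1 (H := 25):
  H = 25
  V = 76
  Q = 56
  S = 83 + 3·25 − 3·76 + 5·56 = 210
  L = 193 + 76 − 4·56 + 210 = 255

255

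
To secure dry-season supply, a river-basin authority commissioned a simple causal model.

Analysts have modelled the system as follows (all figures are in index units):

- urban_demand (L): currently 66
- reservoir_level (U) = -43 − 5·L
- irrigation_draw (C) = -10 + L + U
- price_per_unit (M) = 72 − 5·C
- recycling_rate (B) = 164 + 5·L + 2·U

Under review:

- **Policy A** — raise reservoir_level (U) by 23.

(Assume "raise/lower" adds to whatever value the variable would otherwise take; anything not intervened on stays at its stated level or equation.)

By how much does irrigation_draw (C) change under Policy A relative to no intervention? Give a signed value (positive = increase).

Baseline:
  L = 66
  U = -43 − 5·66 = -373
  C = -10 + 66 + (-373) = -317
Policy A (U + 23):
  L = 66
  U = -43 − 5·66 (+23 from intervention) = -350
  C = -10 + 66 + (-350) = -294
Change in C: -294 − (-317) = 23

23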